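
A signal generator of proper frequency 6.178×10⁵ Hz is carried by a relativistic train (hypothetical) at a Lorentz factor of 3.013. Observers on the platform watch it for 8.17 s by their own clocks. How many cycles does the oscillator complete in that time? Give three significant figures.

N = 1.68×10⁶

γ = 3.013
During 8.17 s of lab time, the oscillator's proper time advances by τ = Δt/γ = 8.17/3.013 = 2.712 s = 2.712×10⁰ s.
N = f × τ = 6.178×10⁵ × 2.712×10⁰ = 1.675×10⁶.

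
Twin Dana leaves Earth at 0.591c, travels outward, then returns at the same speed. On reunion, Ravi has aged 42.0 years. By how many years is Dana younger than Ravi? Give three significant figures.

γ = 1/√(1 − 0.591²) = 1/√0.6507 = 1.240
Dana's elapsed proper time: τ = 42.0/1.240 = 33.88 years.
Age gap = Δt − τ = 42.0 − 33.88 years.

Δt − τ = 8.12 years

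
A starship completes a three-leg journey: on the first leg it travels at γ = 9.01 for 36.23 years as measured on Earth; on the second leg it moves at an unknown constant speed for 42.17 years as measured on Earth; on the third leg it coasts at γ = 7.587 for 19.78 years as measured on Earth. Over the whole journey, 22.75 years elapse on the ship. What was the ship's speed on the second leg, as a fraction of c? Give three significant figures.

β = 0.924

Leg 1: γ = 9.01; τ_1 = 36.23/9.010 = 4.021 years.
Leg 2: speed unknown; τ_2 = 42.17/γ_2.
Leg 3: γ = 7.587; τ_3 = 19.78/7.587 = 2.607 years.
Total proper time: 4.021 + τ_2 + 2.607 = 22.75, so τ_2 = 22.75 − 6.628 = 16.12 years.
γ_2 = 42.17/16.12 = 2.616; β = √(1 − 1/γ²) = √0.8538.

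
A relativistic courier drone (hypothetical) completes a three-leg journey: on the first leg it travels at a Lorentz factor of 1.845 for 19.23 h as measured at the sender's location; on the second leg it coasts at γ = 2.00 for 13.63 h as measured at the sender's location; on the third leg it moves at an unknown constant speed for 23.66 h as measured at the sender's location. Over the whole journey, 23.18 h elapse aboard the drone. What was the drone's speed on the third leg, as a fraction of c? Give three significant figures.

Leg 1: γ = 1.845; τ_1 = 19.23/1.845 = 10.42 h.
Leg 2: γ = 2.00; τ_2 = 13.63/2.000 = 6.815 h.
Leg 3: speed unknown; τ_3 = 23.66/γ_3.
Total proper time: 10.42 + 6.815 + τ_3 = 23.18, so τ_3 = 23.18 − 17.24 = 5.942 h.
γ_3 = 23.66/5.942 = 3.982; β = √(1 − 1/γ²) = √0.9369.

β = 0.968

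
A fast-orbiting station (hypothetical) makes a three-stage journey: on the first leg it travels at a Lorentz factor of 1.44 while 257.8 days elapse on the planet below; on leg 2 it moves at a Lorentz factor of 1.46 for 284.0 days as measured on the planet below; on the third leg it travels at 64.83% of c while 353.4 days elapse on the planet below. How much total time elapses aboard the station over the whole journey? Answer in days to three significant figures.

Leg 1: γ = 1.44; τ_1 = 257.8/1.440 = 179.0 days.
Leg 2: γ = 1.46; τ_2 = 284.0/1.460 = 194.5 days.
Leg 3: β = 0.6483; γ = 1/√(1 − 0.6483²) = 1/√0.5797 = 1.313; τ_3 = 353.4/1.313 = 269.1 days.
Total: 179.0 + 194.5 + 269.1 days.

τ = 643 days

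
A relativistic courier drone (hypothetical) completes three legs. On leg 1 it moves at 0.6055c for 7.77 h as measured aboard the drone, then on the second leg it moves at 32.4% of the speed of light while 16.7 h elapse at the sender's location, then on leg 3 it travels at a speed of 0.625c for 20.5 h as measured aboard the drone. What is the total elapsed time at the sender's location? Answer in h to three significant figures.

Leg 1: γ = 1/√(1 − 0.6055²) = 1/√0.6334 = 1.257; Δt_1 = 1.257 × 7.77 = 9.763 h.
Leg 2: 16.7 h is already measured at the sender's location.
Leg 3: γ = 1/√(1 − 0.625²) = 1/√0.6094 = 1.281; Δt_3 = 1.281 × 20.5 = 26.26 h.
Total: 9.763 + 16.70 + 26.26 h.

Δt = 52.7 h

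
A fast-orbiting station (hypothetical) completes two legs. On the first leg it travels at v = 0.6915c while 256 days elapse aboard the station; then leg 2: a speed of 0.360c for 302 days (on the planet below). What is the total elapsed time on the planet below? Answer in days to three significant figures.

Δt = 656 days

Leg 1: γ = 1/√(1 − 0.6915²) = 1/√0.5218 = 1.384; Δt_1 = 1.384 × 256 = 354.4 days.
Leg 2: 302 days is already measured on the planet below.
Total: 354.4 + 302.0 days.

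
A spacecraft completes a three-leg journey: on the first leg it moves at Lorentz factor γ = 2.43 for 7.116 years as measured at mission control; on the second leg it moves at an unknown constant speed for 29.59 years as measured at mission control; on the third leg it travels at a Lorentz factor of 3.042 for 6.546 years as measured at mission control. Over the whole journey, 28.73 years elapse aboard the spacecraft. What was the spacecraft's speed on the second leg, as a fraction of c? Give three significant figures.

Leg 1: γ = 2.43; τ_1 = 7.116/2.430 = 2.928 years.
Leg 2: speed unknown; τ_2 = 29.59/γ_2.
Leg 3: γ = 3.042; τ_3 = 6.546/3.042 = 2.152 years.
Total proper time: 2.928 + τ_2 + 2.152 = 28.73, so τ_2 = 28.73 − 5.080 = 23.65 years.
γ_2 = 29.59/23.65 = 1.251; β = √(1 − 1/γ²) = √0.3612.

β = 0.601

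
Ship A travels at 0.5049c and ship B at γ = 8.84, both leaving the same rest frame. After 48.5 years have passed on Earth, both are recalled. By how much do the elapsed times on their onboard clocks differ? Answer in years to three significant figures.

|τ_A − τ_B| = 36.4 years

A: γ = 1/√(1 − 0.5049²) = 1/√0.7451 = 1.159; τ_A = 48.5/1.159 = 41.86 years.
B: γ = 8.84; τ_B = 48.5/8.840 = 5.486 years.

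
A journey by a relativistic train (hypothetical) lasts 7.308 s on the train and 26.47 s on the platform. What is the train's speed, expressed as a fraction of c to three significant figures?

v = 0.961c

The proper time is measured on the train (both events occur at the train's location); Δt is measured on the platform. γ = Δt/τ = 26.47/7.308 = 3.622.
β = √(1 − 1/γ²) = √(1 − 0.07622) = √0.9238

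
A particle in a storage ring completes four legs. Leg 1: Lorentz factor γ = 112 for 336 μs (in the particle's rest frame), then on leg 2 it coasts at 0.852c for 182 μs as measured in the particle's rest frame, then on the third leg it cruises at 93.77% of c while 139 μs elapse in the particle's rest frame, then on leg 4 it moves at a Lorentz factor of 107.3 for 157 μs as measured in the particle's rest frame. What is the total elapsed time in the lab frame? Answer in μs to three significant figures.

Δt = 5.52×10⁴ μs

Leg 1: γ = 112; Δt_1 = 112.0 × 336 = 3.763×10⁴ μs.
Leg 2: γ = 1/√(1 − 0.852²) = 1/√0.2741 = 1.910; Δt_2 = 1.910 × 182 = 347.6 μs.
Leg 3: β = 0.9377; γ = 1/√(1 − 0.9377²) = 1/√0.1207 = 2.878; Δt_3 = 2.878 × 139 = 400.1 μs.
Leg 4: γ = 107.3; Δt_4 = 107.3 × 157 = 1.685×10⁴ μs.
Total: 3.763×10⁴ + 347.6 + 400.1 + 1.685×10⁴ μs.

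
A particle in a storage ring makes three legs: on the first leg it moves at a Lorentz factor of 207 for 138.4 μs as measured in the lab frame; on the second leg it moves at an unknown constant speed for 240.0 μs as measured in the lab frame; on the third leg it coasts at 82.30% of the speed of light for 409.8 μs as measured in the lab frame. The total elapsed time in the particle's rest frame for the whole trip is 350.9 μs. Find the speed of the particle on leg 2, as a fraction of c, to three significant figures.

β = 0.872

Leg 1: γ = 207; τ_1 = 138.4/207.0 = 0.6686 μs.
Leg 2: speed unknown; τ_2 = 240.0/γ_2.
Leg 3: β = 0.8230; γ = 1/√(1 − 0.8230²) = 1/√0.3227 = 1.760; τ_3 = 409.8/1.760 = 232.8 μs.
Total proper time: 0.6686 + τ_2 + 232.8 = 350.9, so τ_2 = 350.9 − 233.5 = 117.4 μs.
γ_2 = 240.0/117.4 = 2.043; β = √(1 − 1/γ²) = √0.7605.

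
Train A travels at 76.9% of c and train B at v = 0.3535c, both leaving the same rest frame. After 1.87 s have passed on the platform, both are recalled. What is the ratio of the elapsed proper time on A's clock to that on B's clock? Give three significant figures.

τ_A/τ_B = 0.683

A: β = 0.769; γ = 1/√(1 − 0.769²) = 1/√0.4086 = 1.564. B: γ = 1/√(1 − 0.3535²) = 1/√0.8750 = 1.069.
τ_A/τ_B = γ_B/γ_A = 1.069/1.564 = 0.6834, so τ_A/τ_B = 0.6834.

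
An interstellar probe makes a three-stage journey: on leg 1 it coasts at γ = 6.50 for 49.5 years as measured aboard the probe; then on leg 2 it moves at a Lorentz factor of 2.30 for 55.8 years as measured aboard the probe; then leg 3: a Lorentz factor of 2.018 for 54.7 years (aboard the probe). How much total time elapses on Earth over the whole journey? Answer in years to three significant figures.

Leg 1: γ = 6.50; Δt_1 = 6.500 × 49.5 = 321.7 years.
Leg 2: γ = 2.30; Δt_2 = 2.300 × 55.8 = 128.3 years.
Leg 3: γ = 2.018; Δt_3 = 2.018 × 54.7 = 110.4 years.
Total: 321.7 + 128.3 + 110.4 years.

Δt = 560 years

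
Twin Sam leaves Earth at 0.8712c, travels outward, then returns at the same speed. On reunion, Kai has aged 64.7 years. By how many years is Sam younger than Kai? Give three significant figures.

Δt − τ = 32.9 years

γ = 1/√(1 − 0.8712²) = 1/√0.2410 = 2.037
Sam's elapsed proper time: τ = 64.7/2.037 = 31.76 years.
Age gap = Δt − τ = 64.7 − 31.76 years.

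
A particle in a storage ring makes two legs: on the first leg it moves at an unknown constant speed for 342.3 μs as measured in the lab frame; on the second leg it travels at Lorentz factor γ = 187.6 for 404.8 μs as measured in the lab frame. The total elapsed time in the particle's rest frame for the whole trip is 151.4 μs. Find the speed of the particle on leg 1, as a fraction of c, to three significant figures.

Leg 1: speed unknown; τ_1 = 342.3/γ_1.
Leg 2: γ = 187.6; τ_2 = 404.8/187.6 = 2.158 μs.
Total proper time: τ_1 + 2.158 = 151.4, so τ_1 = 151.4 − 2.158 = 149.2 μs.
γ_1 = 342.3/149.2 = 2.294; β = √(1 − 1/γ²) = √0.8099.

β = 0.900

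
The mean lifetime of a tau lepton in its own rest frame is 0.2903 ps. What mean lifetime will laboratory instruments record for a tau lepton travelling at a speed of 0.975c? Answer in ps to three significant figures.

γ = 1/√(1 − 0.975²) = 1/√0.04938 = 4.500
The rest-frame lifetime is the proper time; the lab measures the dilated interval Δt = γτ₀ = 4.500 × 0.2903 ps.

Δt = 1.31 ps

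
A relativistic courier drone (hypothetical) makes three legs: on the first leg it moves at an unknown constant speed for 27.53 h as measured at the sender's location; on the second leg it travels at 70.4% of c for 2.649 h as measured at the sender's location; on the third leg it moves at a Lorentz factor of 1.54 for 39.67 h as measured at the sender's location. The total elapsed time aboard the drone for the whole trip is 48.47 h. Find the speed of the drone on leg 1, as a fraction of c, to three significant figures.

Leg 1: speed unknown; τ_1 = 27.53/γ_1.
Leg 2: β = 0.704; γ = 1/√(1 − 0.704²) = 1/√0.5044 = 1.408; τ_2 = 2.649/1.408 = 1.881 h.
Leg 3: γ = 1.54; τ_3 = 39.67/1.540 = 25.76 h.
Total proper time: τ_1 + 1.881 + 25.76 = 48.47, so τ_1 = 48.47 − 27.64 = 20.83 h.
γ_1 = 27.53/20.83 = 1.322; β = √(1 − 1/γ²) = √0.4276.

β = 0.654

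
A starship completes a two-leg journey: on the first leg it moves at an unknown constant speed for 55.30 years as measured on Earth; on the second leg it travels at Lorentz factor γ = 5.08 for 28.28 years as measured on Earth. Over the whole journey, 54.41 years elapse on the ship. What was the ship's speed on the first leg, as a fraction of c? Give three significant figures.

Leg 1: speed unknown; τ_1 = 55.30/γ_1.
Leg 2: γ = 5.08; τ_2 = 28.28/5.080 = 5.567 years.
Total proper time: τ_1 + 5.567 = 54.41, so τ_1 = 54.41 − 5.567 = 48.84 years.
γ_1 = 55.30/48.84 = 1.132; β = √(1 − 1/γ²) = √0.2199.

β = 0.469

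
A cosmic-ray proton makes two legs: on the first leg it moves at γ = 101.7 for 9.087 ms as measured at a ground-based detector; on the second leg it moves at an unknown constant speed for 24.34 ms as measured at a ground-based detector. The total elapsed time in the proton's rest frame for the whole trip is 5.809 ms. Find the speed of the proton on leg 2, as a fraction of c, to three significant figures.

Leg 1: γ = 101.7; τ_1 = 9.087/101.7 = 0.08935 ms.
Leg 2: speed unknown; τ_2 = 24.34/γ_2.
Total proper time: 0.08935 + τ_2 = 5.809, so τ_2 = 5.809 − 0.08935 = 5.720 ms.
γ_2 = 24.34/5.720 = 4.256; β = √(1 − 1/γ²) = √0.9448.

β = 0.972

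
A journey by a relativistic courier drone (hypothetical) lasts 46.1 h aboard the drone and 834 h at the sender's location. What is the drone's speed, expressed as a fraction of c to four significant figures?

β = 0.9985

The proper time is measured aboard the drone (both events occur at the drone's location); Δt is measured at the sender's location. γ = Δt/τ = 834/46.1 = 18.09.
β = √(1 − 1/γ²) = √(1 − 0.003055) = √0.9969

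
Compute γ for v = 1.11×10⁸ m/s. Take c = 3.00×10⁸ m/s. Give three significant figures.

γ = 1.08

β = 1.11×10⁸/3.00×10⁸ = 0.3700; γ = 1/√(1 − 0.3700²) = 1.076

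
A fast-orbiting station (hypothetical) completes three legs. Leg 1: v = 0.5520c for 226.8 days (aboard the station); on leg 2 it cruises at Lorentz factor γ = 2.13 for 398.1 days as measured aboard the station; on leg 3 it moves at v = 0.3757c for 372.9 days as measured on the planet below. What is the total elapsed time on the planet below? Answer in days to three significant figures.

Δt = 1490 days

Leg 1: γ = 1/√(1 − 0.5520²) = 1/√0.6953 = 1.199; Δt_1 = 1.199 × 226.8 = 272.0 days.
Leg 2: γ = 2.13; Δt_2 = 2.130 × 398.1 = 848.0 days.
Leg 3: 372.9 days is already measured on the planet below.
Total: 272.0 + 848.0 + 372.9 days.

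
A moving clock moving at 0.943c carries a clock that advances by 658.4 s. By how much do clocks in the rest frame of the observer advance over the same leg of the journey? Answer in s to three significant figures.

γ = 1/√(1 − 0.943²) = 1/√0.1108 = 3.005
The interval measured on the moving clock is the proper time (both events occur at the same place in that frame); the lab-frame interval is Δt = γτ = 3.005 × 658.4 s.

Δt = 1980 s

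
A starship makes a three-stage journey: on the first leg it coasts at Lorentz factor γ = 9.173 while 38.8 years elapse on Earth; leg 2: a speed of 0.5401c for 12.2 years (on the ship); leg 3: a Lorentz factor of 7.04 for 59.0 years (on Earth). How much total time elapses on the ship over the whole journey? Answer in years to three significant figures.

Leg 1: γ = 9.173; τ_1 = 38.8/9.173 = 4.230 years.
Leg 2: 12.2 years is already measured on the ship.
Leg 3: γ = 7.04; τ_3 = 59.0/7.040 = 8.381 years.
Total: 4.230 + 12.20 + 8.381 years.

τ = 24.8 years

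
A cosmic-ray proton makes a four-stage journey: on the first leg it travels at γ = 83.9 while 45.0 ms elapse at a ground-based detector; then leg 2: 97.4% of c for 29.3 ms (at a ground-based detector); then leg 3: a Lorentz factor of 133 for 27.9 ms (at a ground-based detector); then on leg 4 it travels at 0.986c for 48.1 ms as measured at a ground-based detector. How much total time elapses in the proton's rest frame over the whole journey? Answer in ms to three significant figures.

τ = 15.4 ms

Leg 1: γ = 83.9; τ_1 = 45.0/83.90 = 0.5364 ms.
Leg 2: β = 0.974; γ = 1/√(1 − 0.974²) = 1/√0.05132 = 4.414; τ_2 = 29.3/4.414 = 6.638 ms.
Leg 3: γ = 133; τ_3 = 27.9/133.0 = 0.2098 ms.
Leg 4: γ = 1/√(1 − 0.986²) = 1/√0.02780 = 5.997; τ_4 = 48.1/5.997 = 8.020 ms.
Total: 0.5364 + 6.638 + 0.2098 + 8.020 ms.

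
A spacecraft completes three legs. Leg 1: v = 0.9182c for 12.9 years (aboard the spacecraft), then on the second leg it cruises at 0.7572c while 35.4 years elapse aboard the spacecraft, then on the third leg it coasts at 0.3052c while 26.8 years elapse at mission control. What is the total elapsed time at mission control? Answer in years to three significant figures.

Δt = 114 years

Leg 1: γ = 1/√(1 − 0.9182²) = 1/√0.1569 = 2.525; Δt_1 = 2.525 × 12.9 = 32.57 years.
Leg 2: γ = 1/√(1 − 0.7572²) = 1/√0.4266 = 1.531; Δt_2 = 1.531 × 35.4 = 54.20 years.
Leg 3: 26.8 years is already measured at mission control.
Total: 32.57 + 54.20 + 26.80 years.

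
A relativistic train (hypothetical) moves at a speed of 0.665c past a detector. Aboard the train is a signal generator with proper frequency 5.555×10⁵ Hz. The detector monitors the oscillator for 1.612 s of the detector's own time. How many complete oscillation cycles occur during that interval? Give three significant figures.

N = 6.69×10⁵

γ = 1/√(1 − 0.665²) = 1/√0.5578 = 1.339
During 1.612 s of lab time, the oscillator's proper time advances by τ = Δt/γ = 1.612/1.339 = 1.204 s = 1.204×10⁰ s.
N = f × τ = 5.555×10⁵ × 1.204×10⁰ = 6.688×10⁵.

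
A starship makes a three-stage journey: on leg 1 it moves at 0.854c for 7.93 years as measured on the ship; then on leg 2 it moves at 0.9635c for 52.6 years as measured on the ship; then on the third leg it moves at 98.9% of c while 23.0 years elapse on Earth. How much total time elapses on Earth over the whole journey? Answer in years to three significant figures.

Δt = 235 years

Leg 1: γ = 1/√(1 − 0.854²) = 1/√0.2707 = 1.922; Δt_1 = 1.922 × 7.93 = 15.24 years.
Leg 2: γ = 1/√(1 − 0.9635²) = 1/√0.07167 = 3.735; Δt_2 = 3.735 × 52.6 = 196.5 years.
Leg 3: 23.0 years is already measured on Earth.
Total: 15.24 + 196.5 + 23.00 years.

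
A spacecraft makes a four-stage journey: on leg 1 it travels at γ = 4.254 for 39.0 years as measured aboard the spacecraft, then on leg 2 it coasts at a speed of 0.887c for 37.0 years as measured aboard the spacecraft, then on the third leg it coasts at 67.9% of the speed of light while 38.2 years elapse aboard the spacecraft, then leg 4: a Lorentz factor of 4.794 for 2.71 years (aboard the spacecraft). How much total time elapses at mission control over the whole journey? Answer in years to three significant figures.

Leg 1: γ = 4.254; Δt_1 = 4.254 × 39.0 = 165.9 years.
Leg 2: γ = 1/√(1 − 0.887²) = 1/√0.2132 = 2.166; Δt_2 = 2.166 × 37.0 = 80.13 years.
Leg 3: β = 0.679; γ = 1/√(1 − 0.679²) = 1/√0.5390 = 1.362; Δt_3 = 1.362 × 38.2 = 52.03 years.
Leg 4: γ = 4.794; Δt_4 = 4.794 × 2.71 = 12.99 years.
Total: 165.9 + 80.13 + 52.03 + 12.99 years.

Δt = 311 years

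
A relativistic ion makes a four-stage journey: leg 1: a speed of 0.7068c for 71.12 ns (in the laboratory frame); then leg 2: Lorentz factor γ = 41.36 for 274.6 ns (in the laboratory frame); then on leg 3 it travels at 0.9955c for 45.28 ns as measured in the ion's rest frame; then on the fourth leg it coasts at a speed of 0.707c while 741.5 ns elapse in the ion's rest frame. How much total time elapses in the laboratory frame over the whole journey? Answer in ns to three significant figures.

Δt = 1870 ns

Leg 1: 71.12 ns is already measured in the laboratory frame.
Leg 2: 274.6 ns is already measured in the laboratory frame.
Leg 3: γ = 1/√(1 − 0.9955²) = 1/√0.008980 = 10.55; Δt_3 = 10.55 × 45.28 = 477.8 ns.
Leg 4: γ = 1/√(1 − 0.707²) = 1/√0.5002 = 1.414; Δt_4 = 1.414 × 741.5 = 1048 ns.
Total: 71.12 + 274.6 + 477.8 + 1048 ns.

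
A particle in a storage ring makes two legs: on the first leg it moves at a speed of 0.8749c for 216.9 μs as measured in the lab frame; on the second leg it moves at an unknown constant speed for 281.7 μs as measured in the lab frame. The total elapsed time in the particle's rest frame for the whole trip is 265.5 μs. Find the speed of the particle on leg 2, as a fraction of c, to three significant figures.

Leg 1: γ = 1/√(1 − 0.8749²) = 1/√0.2345 = 2.065; τ_1 = 216.9/2.065 = 105.0 μs.
Leg 2: speed unknown; τ_2 = 281.7/γ_2.
Total proper time: 105.0 + τ_2 = 265.5, so τ_2 = 265.5 − 105.0 = 160.5 μs.
γ_2 = 281.7/160.5 = 1.756; β = √(1 − 1/γ²) = √0.6756.

β = 0.822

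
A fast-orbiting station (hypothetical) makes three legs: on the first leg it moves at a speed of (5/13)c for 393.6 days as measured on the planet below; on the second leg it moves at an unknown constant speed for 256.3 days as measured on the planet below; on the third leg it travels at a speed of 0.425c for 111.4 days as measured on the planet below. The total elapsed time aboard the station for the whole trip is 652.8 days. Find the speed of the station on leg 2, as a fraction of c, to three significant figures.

β = 0.677

Leg 1: γ = 1/√(1 − (5/13)²) = 13/12 ≈ 1.083; τ_1 = 393.6/1.083 = 363.3 days.
Leg 2: speed unknown; τ_2 = 256.3/γ_2.
Leg 3: γ = 1/√(1 − 0.425²) = 1/√0.8194 = 1.105; τ_3 = 111.4/1.105 = 100.8 days.
Total proper time: 363.3 + τ_2 + 100.8 = 652.8, so τ_2 = 652.8 − 464.2 = 188.6 days.
γ_2 = 256.3/188.6 = 1.359; β = √(1 − 1/γ²) = √0.4583.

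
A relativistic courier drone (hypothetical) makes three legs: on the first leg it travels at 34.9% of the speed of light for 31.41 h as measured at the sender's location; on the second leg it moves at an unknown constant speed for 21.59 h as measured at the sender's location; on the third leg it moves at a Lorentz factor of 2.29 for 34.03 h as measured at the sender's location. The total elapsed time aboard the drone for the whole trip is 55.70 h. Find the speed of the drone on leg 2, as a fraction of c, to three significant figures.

β = 0.849

Leg 1: β = 0.349; γ = 1/√(1 − 0.349²) = 1/√0.8782 = 1.067; τ_1 = 31.41/1.067 = 29.44 h.
Leg 2: speed unknown; τ_2 = 21.59/γ_2.
Leg 3: γ = 2.29; τ_3 = 34.03/2.290 = 14.86 h.
Total proper time: 29.44 + τ_2 + 14.86 = 55.70, so τ_2 = 55.70 − 44.30 = 11.40 h.
γ_2 = 21.59/11.40 = 1.893; β = √(1 − 1/γ²) = √0.7210.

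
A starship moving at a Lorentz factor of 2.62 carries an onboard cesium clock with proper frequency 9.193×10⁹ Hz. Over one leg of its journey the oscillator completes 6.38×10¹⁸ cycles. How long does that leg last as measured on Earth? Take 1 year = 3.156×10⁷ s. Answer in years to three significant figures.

γ = 2.62
Proper time for N cycles: τ = N/f = 6.38×10¹⁸/(9.193×10⁹) = 6.940×10⁸ s = 21.99 years.
Lab-frame duration Δt = γτ = 2.620 × 21.99 = 57.61 years.

Δt = 57.6 years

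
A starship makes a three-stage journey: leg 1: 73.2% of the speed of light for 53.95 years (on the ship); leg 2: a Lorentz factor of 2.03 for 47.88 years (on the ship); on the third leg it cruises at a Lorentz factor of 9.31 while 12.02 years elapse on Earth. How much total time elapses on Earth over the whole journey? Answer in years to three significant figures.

Leg 1: β = 0.732; γ = 1/√(1 − 0.732²) = 1/√0.4642 = 1.468; Δt_1 = 1.468 × 53.95 = 79.19 years.
Leg 2: γ = 2.03; Δt_2 = 2.030 × 47.88 = 97.20 years.
Leg 3: 12.02 years is already measured on Earth.
Total: 79.19 + 97.20 + 12.02 years.

Δt = 188 years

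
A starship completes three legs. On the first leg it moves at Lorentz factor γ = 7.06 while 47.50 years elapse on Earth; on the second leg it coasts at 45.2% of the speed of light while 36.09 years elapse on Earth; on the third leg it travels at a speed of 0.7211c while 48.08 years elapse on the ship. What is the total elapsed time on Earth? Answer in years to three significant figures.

Leg 1: 47.50 years is already measured on Earth.
Leg 2: 36.09 years is already measured on Earth.
Leg 3: γ = 1/√(1 − 0.7211²) = 1/√0.4800 = 1.443; Δt_3 = 1.443 × 48.08 = 69.40 years.
Total: 47.50 + 36.09 + 69.40 years.

Δt = 153 years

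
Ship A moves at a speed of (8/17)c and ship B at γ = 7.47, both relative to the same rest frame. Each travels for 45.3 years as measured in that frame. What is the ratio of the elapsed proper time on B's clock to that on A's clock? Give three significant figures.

τ_B/τ_A = 0.152

A: γ = 1/√(1 − (8/17)²) = 17/15 ≈ 1.133. B: γ = 7.47.
τ_A/τ_B = γ_B/γ_A = 7.470/1.133 = 6.591, so τ_B/τ_A = 0.1517.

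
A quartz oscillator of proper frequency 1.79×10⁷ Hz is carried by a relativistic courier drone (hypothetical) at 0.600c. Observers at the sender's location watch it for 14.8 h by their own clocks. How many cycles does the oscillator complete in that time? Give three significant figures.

γ = 1/√(1 − 0.600²) = 1/√0.6400 = 1.250
During 14.8 h of lab time, the oscillator's proper time advances by τ = Δt/γ = 14.8/1.250 = 11.84 h = 4.262×10⁴ s.
N = f × τ = 1.79×10⁷ × 4.262×10⁴ = 7.630×10¹¹.

N = 7.63×10¹¹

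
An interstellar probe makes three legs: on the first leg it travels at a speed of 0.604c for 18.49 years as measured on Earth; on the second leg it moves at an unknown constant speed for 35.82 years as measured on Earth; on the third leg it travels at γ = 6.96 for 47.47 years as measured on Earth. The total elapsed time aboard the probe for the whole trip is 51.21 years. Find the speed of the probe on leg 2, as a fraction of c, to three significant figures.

β = 0.561

Leg 1: γ = 1/√(1 − 0.604²) = 1/√0.6352 = 1.255; τ_1 = 18.49/1.255 = 14.74 years.
Leg 2: speed unknown; τ_2 = 35.82/γ_2.
Leg 3: γ = 6.96; τ_3 = 47.47/6.960 = 6.820 years.
Total proper time: 14.74 + τ_2 + 6.820 = 51.21, so τ_2 = 51.21 − 21.56 = 29.65 years.
γ_2 = 35.82/29.65 = 1.208; β = √(1 − 1/γ²) = √0.3147.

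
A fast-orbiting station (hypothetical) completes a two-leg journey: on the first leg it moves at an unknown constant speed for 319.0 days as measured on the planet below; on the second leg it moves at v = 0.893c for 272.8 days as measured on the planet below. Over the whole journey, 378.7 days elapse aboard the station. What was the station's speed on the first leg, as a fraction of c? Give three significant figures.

Leg 1: speed unknown; τ_1 = 319.0/γ_1.
Leg 2: γ = 1/√(1 − 0.893²) = 1/√0.2026 = 2.222; τ_2 = 272.8/2.222 = 122.8 days.
Total proper time: τ_1 + 122.8 = 378.7, so τ_1 = 378.7 − 122.8 = 255.9 days.
γ_1 = 319.0/255.9 = 1.246; β = √(1 − 1/γ²) = √0.3564.

β = 0.597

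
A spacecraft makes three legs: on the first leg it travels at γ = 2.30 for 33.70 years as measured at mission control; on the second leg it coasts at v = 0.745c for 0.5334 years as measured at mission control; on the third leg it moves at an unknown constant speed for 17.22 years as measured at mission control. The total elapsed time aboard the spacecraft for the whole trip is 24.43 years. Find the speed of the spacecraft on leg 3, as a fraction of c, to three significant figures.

Leg 1: γ = 2.30; τ_1 = 33.70/2.300 = 14.65 years.
Leg 2: γ = 1/√(1 − 0.745²) = 1/√0.4450 = 1.499; τ_2 = 0.5334/1.499 = 0.3558 years.
Leg 3: speed unknown; τ_3 = 17.22/γ_3.
Total proper time: 14.65 + 0.3558 + τ_3 = 24.43, so τ_3 = 24.43 − 15.01 = 9.422 years.
γ_3 = 17.22/9.422 = 1.828; β = √(1 − 1/γ²) = √0.7006.

β = 0.837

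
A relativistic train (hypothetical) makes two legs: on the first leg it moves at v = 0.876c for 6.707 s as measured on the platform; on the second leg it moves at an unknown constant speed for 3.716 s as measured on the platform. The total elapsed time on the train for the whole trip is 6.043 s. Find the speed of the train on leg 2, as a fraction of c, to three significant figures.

β = 0.655

Leg 1: γ = 1/√(1 − 0.876²) = 1/√0.2326 = 2.073; τ_1 = 6.707/2.073 = 3.235 s.
Leg 2: speed unknown; τ_2 = 3.716/γ_2.
Total proper time: 3.235 + τ_2 = 6.043, so τ_2 = 6.043 − 3.235 = 2.808 s.
γ_2 = 3.716/2.808 = 1.323; β = √(1 − 1/γ²) = √0.4289.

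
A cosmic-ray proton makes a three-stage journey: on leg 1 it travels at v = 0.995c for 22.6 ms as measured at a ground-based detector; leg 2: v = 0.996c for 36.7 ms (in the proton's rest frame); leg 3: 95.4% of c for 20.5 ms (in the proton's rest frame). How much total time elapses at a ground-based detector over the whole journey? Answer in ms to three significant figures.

Leg 1: 22.6 ms is already measured at a ground-based detector.
Leg 2: γ = 1/√(1 − 0.996²) = 1/√0.007984 = 11.19; Δt_2 = 11.19 × 36.7 = 410.7 ms.
Leg 3: β = 0.954; γ = 1/√(1 − 0.954²) = 1/√0.08988 = 3.335; Δt_3 = 3.335 × 20.5 = 68.38 ms.
Total: 22.60 + 410.7 + 68.38 ms.

Δt = 502 ms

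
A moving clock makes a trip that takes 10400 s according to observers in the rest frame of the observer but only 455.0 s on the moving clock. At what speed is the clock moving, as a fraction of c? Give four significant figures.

The proper time is measured on the moving clock (both events occur at the clock's location); Δt is measured in the rest frame of the observer. γ = Δt/τ = 10400/455.0 = 22.86.
β = √(1 − 1/γ²) = √(1 − 0.001914) = √0.9981

v = 0.9990c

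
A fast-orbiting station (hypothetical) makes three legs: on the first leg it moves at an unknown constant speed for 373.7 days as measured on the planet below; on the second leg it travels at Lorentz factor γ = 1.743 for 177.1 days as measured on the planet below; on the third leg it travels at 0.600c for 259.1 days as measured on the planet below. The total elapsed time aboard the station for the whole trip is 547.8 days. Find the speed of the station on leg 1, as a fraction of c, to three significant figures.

Leg 1: speed unknown; τ_1 = 373.7/γ_1.
Leg 2: γ = 1.743; τ_2 = 177.1/1.743 = 101.6 days.
Leg 3: γ = 1/√(1 − 0.600²) = 5/4 = 1.250; τ_3 = 259.1/1.250 = 207.3 days.
Total proper time: τ_1 + 101.6 + 207.3 = 547.8, so τ_1 = 547.8 − 308.9 = 238.9 days.
γ_1 = 373.7/238.9 = 1.564; β = √(1 − 1/γ²) = √0.5913.

β = 0.769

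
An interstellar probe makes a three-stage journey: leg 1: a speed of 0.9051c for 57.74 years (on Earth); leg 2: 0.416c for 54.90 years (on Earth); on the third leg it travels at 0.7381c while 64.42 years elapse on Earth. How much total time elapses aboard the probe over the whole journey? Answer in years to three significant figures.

τ = 118 years

Leg 1: γ = 1/√(1 − 0.9051²) = 1/√0.1808 = 2.352; τ_1 = 57.74/2.352 = 24.55 years.
Leg 2: γ = 1/√(1 − 0.416²) = 1/√0.8269 = 1.100; τ_2 = 54.90/1.100 = 49.92 years.
Leg 3: γ = 1/√(1 − 0.7381²) = 1/√0.4552 = 1.482; τ_3 = 64.42/1.482 = 43.46 years.
Total: 24.55 + 49.92 + 43.46 years.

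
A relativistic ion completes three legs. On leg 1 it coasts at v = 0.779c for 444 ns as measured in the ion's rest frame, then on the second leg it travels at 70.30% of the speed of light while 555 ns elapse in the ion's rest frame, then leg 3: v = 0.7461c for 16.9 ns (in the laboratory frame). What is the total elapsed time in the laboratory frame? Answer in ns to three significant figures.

Leg 1: γ = 1/√(1 − 0.779²) = 1/√0.3932 = 1.595; Δt_1 = 1.595 × 444 = 708.1 ns.
Leg 2: β = 0.7030; γ = 1/√(1 − 0.7030²) = 1/√0.5058 = 1.406; Δt_2 = 1.406 × 555 = 780.4 ns.
Leg 3: 16.9 ns is already measured in the laboratory frame.
Total: 708.1 + 780.4 + 16.90 ns.

Δt = 1510 ns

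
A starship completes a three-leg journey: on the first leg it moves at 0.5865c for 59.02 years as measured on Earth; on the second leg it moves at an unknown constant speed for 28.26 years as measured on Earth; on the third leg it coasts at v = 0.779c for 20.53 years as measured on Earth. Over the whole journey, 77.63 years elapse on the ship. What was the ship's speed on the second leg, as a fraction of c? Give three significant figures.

β = 0.800

Leg 1: γ = 1/√(1 − 0.5865²) = 1/√0.6560 = 1.235; τ_1 = 59.02/1.235 = 47.80 years.
Leg 2: speed unknown; τ_2 = 28.26/γ_2.
Leg 3: γ = 1/√(1 − 0.779²) = 1/√0.3932 = 1.595; τ_3 = 20.53/1.595 = 12.87 years.
Total proper time: 47.80 + τ_2 + 12.87 = 77.63, so τ_2 = 77.63 − 60.68 = 16.95 years.
γ_2 = 28.26/16.95 = 1.667; β = √(1 − 1/γ²) = √0.6401.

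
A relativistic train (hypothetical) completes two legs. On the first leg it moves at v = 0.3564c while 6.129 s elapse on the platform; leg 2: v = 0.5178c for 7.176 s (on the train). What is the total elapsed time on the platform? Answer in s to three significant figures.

Δt = 14.5 s

Leg 1: 6.129 s is already measured on the platform.
Leg 2: γ = 1/√(1 − 0.5178²) = 1/√0.7319 = 1.169; Δt_2 = 1.169 × 7.176 = 8.388 s.
Total: 6.129 + 8.388 s.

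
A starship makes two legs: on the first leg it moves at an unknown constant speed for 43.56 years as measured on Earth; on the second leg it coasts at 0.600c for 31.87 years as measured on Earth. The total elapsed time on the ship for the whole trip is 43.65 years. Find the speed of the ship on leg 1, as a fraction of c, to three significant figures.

Leg 1: speed unknown; τ_1 = 43.56/γ_1.
Leg 2: γ = 1/√(1 − 0.600²) = 5/4 = 1.250; τ_2 = 31.87/1.250 = 25.50 years.
Total proper time: τ_1 + 25.50 = 43.65, so τ_1 = 43.65 − 25.50 = 18.15 years.
γ_1 = 43.56/18.15 = 2.399; β = √(1 − 1/γ²) = √0.8263.

β = 0.909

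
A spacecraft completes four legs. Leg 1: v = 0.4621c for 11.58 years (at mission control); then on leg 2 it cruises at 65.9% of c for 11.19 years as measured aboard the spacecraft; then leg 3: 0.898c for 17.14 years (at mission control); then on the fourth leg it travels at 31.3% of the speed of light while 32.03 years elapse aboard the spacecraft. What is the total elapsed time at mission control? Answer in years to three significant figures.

Leg 1: 11.58 years is already measured at mission control.
Leg 2: β = 0.659; γ = 1/√(1 − 0.659²) = 1/√0.5657 = 1.330; Δt_2 = 1.330 × 11.19 = 14.88 years.
Leg 3: 17.14 years is already measured at mission control.
Leg 4: β = 0.313; γ = 1/√(1 − 0.313²) = 1/√0.9020 = 1.053; Δt_4 = 1.053 × 32.03 = 33.72 years.
Total: 11.58 + 14.88 + 17.14 + 33.72 years.

Δt = 77.3 years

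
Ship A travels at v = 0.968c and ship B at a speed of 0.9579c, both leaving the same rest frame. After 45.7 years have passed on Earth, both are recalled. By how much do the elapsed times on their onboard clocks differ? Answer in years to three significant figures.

A: γ = 1/√(1 − 0.968²) = 1/√0.06298 = 3.985; τ_A = 45.7/3.985 = 11.47 years.
B: γ = 1/√(1 − 0.9579²) = 1/√0.08243 = 3.483; τ_B = 45.7/3.483 = 13.12 years.

|τ_A − τ_B| = 1.65 years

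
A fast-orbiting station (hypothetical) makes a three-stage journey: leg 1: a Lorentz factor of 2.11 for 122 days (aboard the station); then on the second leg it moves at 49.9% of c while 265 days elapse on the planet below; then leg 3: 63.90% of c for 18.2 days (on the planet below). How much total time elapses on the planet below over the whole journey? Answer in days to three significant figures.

Δt = 541 days

Leg 1: γ = 2.11; Δt_1 = 2.110 × 122 = 257.4 days.
Leg 2: 265 days is already measured on the planet below.
Leg 3: 18.2 days is already measured on the planet below.
Total: 257.4 + 265.0 + 18.20 days.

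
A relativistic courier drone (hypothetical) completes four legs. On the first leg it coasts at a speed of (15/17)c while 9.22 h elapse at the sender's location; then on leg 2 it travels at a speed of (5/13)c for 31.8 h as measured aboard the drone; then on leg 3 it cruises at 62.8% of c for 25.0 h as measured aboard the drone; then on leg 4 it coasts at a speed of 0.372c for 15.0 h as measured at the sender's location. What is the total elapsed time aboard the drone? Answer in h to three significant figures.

Leg 1: γ = 1/√(1 − (15/17)²) = 17/8 = 2.125; τ_1 = 9.22/2.125 = 4.339 h.
Leg 2: 31.8 h is already measured aboard the drone.
Leg 3: 25.0 h is already measured aboard the drone.
Leg 4: γ = 1/√(1 − 0.372²) = 1/√0.8616 = 1.077; τ_4 = 15.0/1.077 = 13.92 h.
Total: 4.339 + 31.80 + 25.00 + 13.92 h.

τ = 75.1 h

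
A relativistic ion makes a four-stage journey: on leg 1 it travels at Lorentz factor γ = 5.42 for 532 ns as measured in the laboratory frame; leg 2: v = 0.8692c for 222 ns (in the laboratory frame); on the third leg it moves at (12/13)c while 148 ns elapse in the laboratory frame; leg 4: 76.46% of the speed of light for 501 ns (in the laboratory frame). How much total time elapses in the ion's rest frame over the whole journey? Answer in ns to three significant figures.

Leg 1: γ = 5.42; τ_1 = 532/5.420 = 98.15 ns.
Leg 2: γ = 1/√(1 − 0.8692²) = 1/√0.2445 = 2.022; τ_2 = 222/2.022 = 109.8 ns.
Leg 3: γ = 1/√(1 − (12/13)²) = 13/5 = 2.600; τ_3 = 148/2.600 = 56.92 ns.
Leg 4: β = 0.7646; γ = 1/√(1 − 0.7646²) = 1/√0.4154 = 1.552; τ_4 = 501/1.552 = 322.9 ns.
Total: 98.15 + 109.8 + 56.92 + 322.9 ns.

τ = 588 ns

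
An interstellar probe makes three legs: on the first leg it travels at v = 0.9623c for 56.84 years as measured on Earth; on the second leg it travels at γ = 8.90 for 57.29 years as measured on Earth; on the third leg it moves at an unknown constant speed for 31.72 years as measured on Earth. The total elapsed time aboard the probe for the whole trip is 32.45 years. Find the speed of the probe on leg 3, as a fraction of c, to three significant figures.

Leg 1: γ = 1/√(1 − 0.9623²) = 1/√0.07398 = 3.677; τ_1 = 56.84/3.677 = 15.46 years.
Leg 2: γ = 8.90; τ_2 = 57.29/8.900 = 6.437 years.
Leg 3: speed unknown; τ_3 = 31.72/γ_3.
Total proper time: 15.46 + 6.437 + τ_3 = 32.45, so τ_3 = 32.45 − 21.90 = 10.55 years.
γ_3 = 31.72/10.55 = 3.006; β = √(1 − 1/γ²) = √0.8893.

β = 0.943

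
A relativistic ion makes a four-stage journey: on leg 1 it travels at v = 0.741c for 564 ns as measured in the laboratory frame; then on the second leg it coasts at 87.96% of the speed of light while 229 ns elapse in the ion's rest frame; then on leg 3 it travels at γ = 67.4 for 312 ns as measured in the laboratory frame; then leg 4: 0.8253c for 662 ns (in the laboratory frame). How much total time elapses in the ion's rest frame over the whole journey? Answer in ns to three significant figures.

Leg 1: γ = 1/√(1 − 0.741²) = 1/√0.4509 = 1.489; τ_1 = 564/1.489 = 378.7 ns.
Leg 2: 229 ns is already measured in the ion's rest frame.
Leg 3: γ = 67.4; τ_3 = 312/67.40 = 4.629 ns.
Leg 4: γ = 1/√(1 − 0.8253²) = 1/√0.3189 = 1.771; τ_4 = 662/1.771 = 373.8 ns.
Total: 378.7 + 229.0 + 4.629 + 373.8 ns.

τ = 986 ns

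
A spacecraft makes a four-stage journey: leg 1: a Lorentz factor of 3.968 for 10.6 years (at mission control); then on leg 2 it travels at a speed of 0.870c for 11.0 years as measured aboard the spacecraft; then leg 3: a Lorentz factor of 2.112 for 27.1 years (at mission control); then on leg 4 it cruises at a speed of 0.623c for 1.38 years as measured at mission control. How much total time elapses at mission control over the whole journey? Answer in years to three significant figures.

Leg 1: 10.6 years is already measured at mission control.
Leg 2: γ = 1/√(1 − 0.870²) = 1/√0.2431 = 2.028; Δt_2 = 2.028 × 11.0 = 22.31 years.
Leg 3: 27.1 years is already measured at mission control.
Leg 4: 1.38 years is already measured at mission control.
Total: 10.60 + 22.31 + 27.10 + 1.380 years.

Δt = 61.4 years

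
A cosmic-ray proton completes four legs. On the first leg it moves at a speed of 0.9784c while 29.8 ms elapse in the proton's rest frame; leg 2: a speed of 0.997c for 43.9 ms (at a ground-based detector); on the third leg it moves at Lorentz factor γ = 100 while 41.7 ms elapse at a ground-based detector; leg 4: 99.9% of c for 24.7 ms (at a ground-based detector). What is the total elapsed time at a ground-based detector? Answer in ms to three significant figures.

Leg 1: γ = 1/√(1 − 0.9784²) = 1/√0.04273 = 4.837; Δt_1 = 4.837 × 29.8 = 144.2 ms.
Leg 2: 43.9 ms is already measured at a ground-based detector.
Leg 3: 41.7 ms is already measured at a ground-based detector.
Leg 4: 24.7 ms is already measured at a ground-based detector.
Total: 144.2 + 43.90 + 41.70 + 24.70 ms.

Δt = 254 ms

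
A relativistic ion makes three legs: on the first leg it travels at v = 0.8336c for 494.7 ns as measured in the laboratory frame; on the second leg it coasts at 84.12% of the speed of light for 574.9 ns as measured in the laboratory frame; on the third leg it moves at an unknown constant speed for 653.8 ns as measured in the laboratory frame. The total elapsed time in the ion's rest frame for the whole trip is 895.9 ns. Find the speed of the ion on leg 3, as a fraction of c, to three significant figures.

β = 0.879

Leg 1: γ = 1/√(1 − 0.8336²) = 1/√0.3051 = 1.810; τ_1 = 494.7/1.810 = 273.3 ns.
Leg 2: β = 0.8412; γ = 1/√(1 − 0.8412²) = 1/√0.2924 = 1.849; τ_2 = 574.9/1.849 = 310.9 ns.
Leg 3: speed unknown; τ_3 = 653.8/γ_3.
Total proper time: 273.3 + 310.9 + τ_3 = 895.9, so τ_3 = 895.9 − 584.1 = 311.8 ns.
γ_3 = 653.8/311.8 = 2.097; β = √(1 − 1/γ²) = √0.7726.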